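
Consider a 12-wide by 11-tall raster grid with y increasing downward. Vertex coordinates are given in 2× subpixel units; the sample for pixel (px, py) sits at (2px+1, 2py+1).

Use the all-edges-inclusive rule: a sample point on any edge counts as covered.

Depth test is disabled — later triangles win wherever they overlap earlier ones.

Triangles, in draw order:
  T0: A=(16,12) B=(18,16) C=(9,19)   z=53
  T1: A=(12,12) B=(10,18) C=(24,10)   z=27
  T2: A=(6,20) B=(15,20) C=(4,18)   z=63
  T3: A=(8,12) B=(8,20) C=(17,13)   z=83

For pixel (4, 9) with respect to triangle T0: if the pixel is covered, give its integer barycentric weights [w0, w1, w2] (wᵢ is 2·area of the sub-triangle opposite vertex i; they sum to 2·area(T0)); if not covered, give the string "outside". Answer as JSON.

T0:
  2·area = 42
  edge (16, 12)→(18, 16): d=(2,4) inclusive
  edge (18, 16)→(9, 19): d=(-9,3) inclusive
  edge (9, 19)→(16, 12): d=(7,-7) inclusive
    (11,2)@(23, 5): e=[-42,84,0] → .  [on edge]
    (10,3)@(21, 7): e=[-30,72,0] → .  [on edge]
    (9,4)@(19, 9): e=[-18,60,0] → .  [on edge]
    (8,5)@(17, 11): e=[-6,48,0] → .  [on edge]
    (7,6)@(15, 13): e=[6,36,0] → X  [on edge]
    (8,6)@(17, 13): e=[-2,30,14] → .
    (6,7)@(13, 15): e=[18,24,0] → X  [on edge]
    (8,7)@(17, 15): e=[2,12,28] → X
    (9,7)@(19, 15): e=[-6,6,42] → .
    (10,7)@(21, 15): e=[-14,0,56] → .  [on edge]
    (5,8)@(11, 17): e=[30,12,0] → X  [on edge]
    (7,8)@(15, 17): e=[14,0,28] → X  [on edge]
    (4,9)@(9, 19): e=[42,0,0] → X  [on edge]
    (1,10)@(3, 21): e=[70,0,-28] → .  [on edge]
    (3,10)@(7, 21): e=[54,-12,0] → .  [on edge]
  covered (8 px):
    . . . . . . . . . . . .
    . . . . . . . . . . . .
    . . . . . . . . . . . .
    . . . . . . . . . . . .
    . . . . . . . . . . . .
    . . . . . . . . . . . .
    . . . . . . . X . . . .
    . . . . . . X X X . . .
    . . . . . X X X . . . .
    . . . . X . . . . . . .
    . . . . . . . . . . . .
T1:
  2·area = 68  (B↔C swapped to make it positive)
  edge (12, 12)→(24, 10): d=(12,-2) inclusive
  edge (24, 10)→(10, 18): d=(-14,8) inclusive
  edge (10, 18)→(12, 12): d=(2,-6) inclusive
    (7,1)@(15, 3): e=[-102,170,0] → .  [on edge]
    (6,4)@(13, 9): e=[-34,102,0] → .  [on edge]
    (9,5)@(19, 11): e=[2,26,40] → X
    (10,5)@(21, 11): e=[6,10,52] → X
    (11,5)@(23, 11): e=[10,-6,64] → .
    (6,6)@(13, 13): e=[14,46,8] → X
    (7,6)@(15, 13): e=[18,30,20] → X
    (8,6)@(17, 13): e=[22,14,32] → X
    (9,6)@(19, 13): e=[26,-2,44] → .
    (10,6)@(21, 13): e=[30,-18,56] → .
    (5,7)@(11, 15): e=[34,34,0] → X  [on edge]
    (8,7)@(17, 15): e=[46,-14,36] → .
    (4,10)@(9, 21): e=[102,-34,0] → .  [on edge]
  covered (9 px):
    . . . . . . . . . . . .
    . . . . . . . . . . . .
    . . . . . . . . . . . .
    . . . . . . . . . . . .
    . . . . . . . . . . . .
    . . . . . . . . . X X .
    . . . . . . X X X . . .
    . . . . . X X X . . . .
    . . . . . X . . . . . .
    . . . . . . . . . . . .
    . . . . . . . . . . . .
T2:
  2·area = 18  (B↔C swapped to make it positive)
  edge (6, 20)→(4, 18): d=(-2,-2) inclusive
  edge (4, 18)→(15, 20): d=(11,2) inclusive
  edge (15, 20)→(6, 20): d=(-9,0) inclusive
    (0,7)@(1, 15): e=[0,-27,45] → .  [on edge]
    (1,8)@(3, 17): e=[0,-9,27] → .  [on edge]
    (2,9)@(5, 19): e=[0,9,9] → X  [on edge]
    (3,9)@(7, 19): e=[4,5,9] → X
    (4,9)@(9, 19): e=[8,1,9] → X
    (5,9)@(11, 19): e=[12,-3,9] → .
    (2,10)@(5, 21): e=[-4,31,-9] → .
    (3,10)@(7, 21): e=[0,27,-9] → .  [on edge]
    (4,10)@(9, 21): e=[4,23,-9] → .
  covered (3 px):
    . . . . . . . . . . . .
    . . . . . . . . . . . .
    . . . . . . . . . . . .
    . . . . . . . . . . . .
    . . . . . . . . . . . .
    . . . . . . . . . . . .
    . . . . . . . . . . . .
    . . . . . . . . . . . .
    . . . . . . . . . . . .
    . . X X X . . . . . . .
    . . . . . . . . . . . .
T3:
  2·area = 72  (B↔C swapped to make it positive)
  edge (8, 12)→(17, 13): d=(9,1) inclusive
  edge (17, 13)→(8, 20): d=(-9,7) inclusive
  edge (8, 20)→(8, 12): d=(0,-8) inclusive
    (4,6)@(9, 13): e=[8,56,8] → X
    (5,6)@(11, 13): e=[6,42,24] → X
    (6,6)@(13, 13): e=[4,28,40] → X
    (7,6)@(15, 13): e=[2,14,56] → X
    (8,6)@(17, 13): e=[0,0,72] → X  [on edge]
    (9,6)@(19, 13): e=[-2,-14,88] → .
    (4,7)@(9, 15): e=[26,38,8] → X
    (7,7)@(15, 15): e=[20,-4,56] → .
    (8,7)@(17, 15): e=[18,-18,72] → .
    (4,8)@(9, 17): e=[44,20,8] → X
    (6,8)@(13, 17): e=[40,-8,40] → .
    (4,9)@(9, 19): e=[62,2,8] → X
  covered (11 px):
    . . . . . . . . . . . .
    . . . . . . . . . . . .
    . . . . . . . . . . . .
    . . . . . . . . . . . .
    . . . . . . . . . . . .
    . . . . . . . . . . . .
    . . . . X X X X X . . .
    . . . . X X X . . . . .
    . . . . X X . . . . . .
    . . . . X . . . . . . .
    . . . . . . . . . . . .

Final: [0,0,42]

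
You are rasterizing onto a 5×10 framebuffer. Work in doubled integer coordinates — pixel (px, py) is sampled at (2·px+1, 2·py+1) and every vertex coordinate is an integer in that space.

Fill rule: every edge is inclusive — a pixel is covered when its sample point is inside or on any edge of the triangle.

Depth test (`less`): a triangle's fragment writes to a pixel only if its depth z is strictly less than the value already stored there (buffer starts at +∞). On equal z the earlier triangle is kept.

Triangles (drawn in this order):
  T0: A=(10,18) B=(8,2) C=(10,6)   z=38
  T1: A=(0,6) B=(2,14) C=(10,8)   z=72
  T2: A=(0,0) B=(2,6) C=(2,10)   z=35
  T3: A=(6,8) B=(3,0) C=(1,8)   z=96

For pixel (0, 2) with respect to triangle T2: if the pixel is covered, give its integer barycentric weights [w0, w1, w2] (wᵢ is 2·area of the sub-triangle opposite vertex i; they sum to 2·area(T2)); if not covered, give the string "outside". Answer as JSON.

T0:
  2·area = 24
  edge (10, 18)→(8, 2): d=(-2,-16) inclusive
  edge (8, 2)→(10, 6): d=(2,4) inclusive
  edge (10, 6)→(10, 18): d=(0,12) inclusive
    (4,2)@(9, 5): e=[10,2,12] → X
    (4,3)@(9, 7): e=[6,6,12] → X
    (4,4)@(9, 9): e=[2,10,12] → X
    (4,5)@(9, 11): e=[-2,14,12] → .
  covered (3 px):
    . . . . .
    . . . . .
    . . . . X
    . . . . X
    . . . . X
    . . . . .
    . . . . .
    . . . . .
    . . . . .
    . . . . .
T1:
  2·area = 76  (B↔C swapped to make it positive)
  edge (0, 6)→(10, 8): d=(10,2) inclusive
  edge (10, 8)→(2, 14): d=(-8,6) inclusive
  edge (2, 14)→(0, 6): d=(-2,-8) inclusive
    (0,3)@(1, 7): e=[8,62,6] → X
    (1,3)@(3, 7): e=[4,50,22] → X
    (2,3)@(5, 7): e=[0,38,38] → X  [on edge]
    (3,3)@(7, 7): e=[-4,26,54] → .
    (0,4)@(1, 9): e=[28,46,2] → X
    (3,4)@(7, 9): e=[16,10,50] → X
    (4,4)@(9, 9): e=[12,-2,66] → .
    (0,5)@(1, 11): e=[48,30,-2] → .
    (1,5)@(3, 11): e=[44,18,14] → X
    (3,5)@(7, 11): e=[36,-6,46] → .
    (1,6)@(3, 13): e=[64,2,10] → X
    (2,6)@(5, 13): e=[60,-10,26] → .
  covered (10 px):
    . . . . .
    . . . . .
    . . . . .
    X X X . .
    X X X X .
    . X X . .
    . X . . .
    . . . . .
    . . . . .
    . . . . .
T2:
  2·area = 8
  edge (0, 0)→(2, 6): d=(2,6) inclusive
  edge (2, 6)→(2, 10): d=(0,4) inclusive
  edge (2, 10)→(0, 0): d=(-2,-10) inclusive
    (0,1)@(1, 3): e=[0,4,4] → X  [on edge]
    (1,1)@(3, 3): e=[-12,-4,24] → .
    (0,2)@(1, 5): e=[4,4,0] → X  [on edge]
    (1,2)@(3, 5): e=[-8,-4,20] → .
    (0,3)@(1, 7): e=[8,4,-4] → .
    (1,4)@(3, 9): e=[0,-4,12] → .  [on edge]
    (1,7)@(3, 15): e=[12,-4,0] → .  [on edge]
    (2,7)@(5, 15): e=[0,-12,20] → .  [on edge]
  covered (2 px):
    . . . . .
    X . . . .
    X . . . .
    . . . . .
    . . . . .
    . . . . .
    . . . . .
    . . . . .
    . . . . .
    . . . . .
T3:
  2·area = 40  (B↔C swapped to make it positive)
  edge (6, 8)→(1, 8): d=(-5,0) inclusive
  edge (1, 8)→(3, 0): d=(2,-8) inclusive
  edge (3, 0)→(6, 8): d=(3,8) inclusive
    (1,0)@(3, 1): e=[35,2,3] → X
    (2,0)@(5, 1): e=[35,18,-13] → .
    (1,1)@(3, 3): e=[25,6,9] → X
    (2,1)@(5, 3): e=[25,22,-7] → .
    (1,2)@(3, 5): e=[15,10,15] → X
    (2,2)@(5, 5): e=[15,26,-1] → .
    (1,3)@(3, 7): e=[5,14,21] → X
    (2,3)@(5, 7): e=[5,30,5] → X
    (3,3)@(7, 7): e=[5,46,-11] → .
    (1,4)@(3, 9): e=[-5,18,27] → .
    (2,4)@(5, 9): e=[-5,34,11] → .
  covered (5 px):
    . X . . .
    . X . . .
    . X . . .
    . X X . .
    . . . . .
    . . . . .
    . . . . .
    . . . . .
    . . . . .
    . . . . .

Answer: [4,0,4]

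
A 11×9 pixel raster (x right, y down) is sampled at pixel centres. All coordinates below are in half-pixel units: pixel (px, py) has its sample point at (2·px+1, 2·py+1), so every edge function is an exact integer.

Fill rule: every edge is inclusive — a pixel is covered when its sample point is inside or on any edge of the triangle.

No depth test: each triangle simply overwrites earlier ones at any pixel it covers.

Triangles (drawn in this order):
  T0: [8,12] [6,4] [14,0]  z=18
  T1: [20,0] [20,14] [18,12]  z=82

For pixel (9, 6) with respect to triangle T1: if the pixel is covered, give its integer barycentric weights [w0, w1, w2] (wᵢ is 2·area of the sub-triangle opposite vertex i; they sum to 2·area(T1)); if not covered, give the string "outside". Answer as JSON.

T0:
  2·area = 72
  edge (8, 12)→(6, 4): d=(-2,-8) inclusive
  edge (6, 4)→(14, 0): d=(8,-4) inclusive
  edge (14, 0)→(8, 12): d=(-6,12) inclusive
    (6,0)@(13, 1): e=[62,4,6] → █
    (7,0)@(15, 1): e=[78,12,-18] → ·
    (4,1)@(9, 3): e=[26,4,42] → █
    (5,1)@(11, 3): e=[42,12,18] → █
    (6,1)@(13, 3): e=[58,20,-6] → ·
    (3,2)@(7, 5): e=[6,12,54] → █
    (6,2)@(13, 5): e=[54,36,-18] → ·
    (3,3)@(7, 7): e=[2,28,42] → █
    (5,3)@(11, 7): e=[34,44,-6] → ·
    (3,4)@(7, 9): e=[-2,44,30] → ·
    (4,4)@(9, 9): e=[14,52,6] → █
    (5,4)@(11, 9): e=[30,60,-18] → ·
  covered (9 px):
    · · · · · · █ · · · ·
    · · · · █ █ · · · · ·
    · · · █ █ █ · · · · ·
    · · · █ █ · · · · · ·
    · · · · █ · · · · · ·
    · · · · · · · · · · ·
    · · · · · · · · · · ·
    · · · · · · · · · · ·
    · · · · · · · · · · ·
T1:
  2·area = 28
  edge (20, 0)→(20, 14): d=(0,14) inclusive
  edge (20, 14)→(18, 12): d=(-2,-2) inclusive
  edge (18, 12)→(20, 0): d=(2,-12) inclusive
    (3,0)@(7, 1): e=[182,0,-154] → ·  [on edge]
    (4,1)@(9, 3): e=[154,0,-126] → ·  [on edge]
    (5,2)@(11, 5): e=[126,0,-98] → ·  [on edge]
    (6,3)@(13, 7): e=[98,0,-70] → ·  [on edge]
    (9,3)@(19, 7): e=[14,12,2] → █
    (10,3)@(21, 7): e=[-14,16,26] → ·
    (7,4)@(15, 9): e=[70,0,-42] → ·  [on edge]
    (9,4)@(19, 9): e=[14,8,6] → █
    (10,4)@(21, 9): e=[-14,12,30] → ·
    (8,5)@(17, 11): e=[42,0,-14] → ·  [on edge]
    (9,5)@(19, 11): e=[14,4,10] → █
    (10,5)@(21, 11): e=[-14,8,34] → ·
    (9,6)@(19, 13): e=[14,0,14] → █  [on edge]
    (10,7)@(21, 15): e=[-14,0,42] → ·  [on edge]
  covered (4 px):
    · · · · · · · · · · ·
    · · · · · · · · · · ·
    · · · · · · · · · · ·
    · · · · · · · · · █ ·
    · · · · · · · · · █ ·
    · · · · · · · · · █ ·
    · · · · · · · · · █ ·
    · · · · · · · · · · ·
    · · · · · · · · · · ·

Result: [0,14,14]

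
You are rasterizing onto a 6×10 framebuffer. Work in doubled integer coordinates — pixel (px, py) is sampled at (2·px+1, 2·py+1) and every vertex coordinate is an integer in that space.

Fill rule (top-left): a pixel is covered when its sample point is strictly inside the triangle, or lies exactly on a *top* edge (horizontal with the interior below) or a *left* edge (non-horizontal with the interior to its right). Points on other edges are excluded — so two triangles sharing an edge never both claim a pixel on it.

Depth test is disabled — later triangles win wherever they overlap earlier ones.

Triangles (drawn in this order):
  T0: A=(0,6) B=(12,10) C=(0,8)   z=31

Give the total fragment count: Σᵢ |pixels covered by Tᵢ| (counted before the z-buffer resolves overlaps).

T0:
  2·area = 24
  edge (0, 6)→(12, 10): d=(12,4) right/bottom  bias=-1
  edge (12, 10)→(0, 8): d=(-12,-2) top-left  bias=+0
  edge (0, 8)→(0, 6): d=(0,-2) top-left  bias=+0
    (0,3)@(1, 7): e=[8,14,2] → #
    (1,3)@(3, 7): e=[0,18,6] → ·  [on edge]
    (0,4)@(1, 9): e=[32,-10,2] → ·
    (3,4)@(7, 9): e=[8,2,14] → #
    (4,4)@(9, 9): e=[0,6,18] → ·  [on edge]
    (3,5)@(7, 11): e=[32,-22,14] → ·
  covered (2 px):
    · · · · · ·
    · · · · · ·
    · · · · · ·
    # · · · · ·
    · · · # · ·
    · · · · · ·
    · · · · · ·
    · · · · · ·
    · · · · · ·
    · · · · · ·

Result: 2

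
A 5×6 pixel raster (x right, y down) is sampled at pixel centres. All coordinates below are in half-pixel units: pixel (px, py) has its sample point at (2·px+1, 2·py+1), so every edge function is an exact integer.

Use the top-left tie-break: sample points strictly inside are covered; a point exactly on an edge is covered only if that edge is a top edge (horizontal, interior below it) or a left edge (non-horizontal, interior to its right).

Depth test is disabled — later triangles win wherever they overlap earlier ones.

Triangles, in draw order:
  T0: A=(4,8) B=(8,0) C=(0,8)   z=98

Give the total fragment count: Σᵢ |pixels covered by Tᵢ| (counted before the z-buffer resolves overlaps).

T0:
  2·area = 32  (B↔C swapped to make it positive)
  edge (4, 8)→(0, 8): d=(-4,0) right/bottom  bias=-1
  edge (0, 8)→(8, 0): d=(8,-8) top-left  bias=+0
  edge (8, 0)→(4, 8): d=(-4,8) right/bottom  bias=-1
    (3,0)@(7, 1): e=[28,0,4] → X  [on edge]
    (4,0)@(9, 1): e=[28,16,-12] → .
    (2,1)@(5, 3): e=[20,0,12] → X  [on edge]
    (3,1)@(7, 3): e=[20,16,-4] → .
    (1,2)@(3, 5): e=[12,0,20] → X  [on edge]
    (3,2)@(7, 5): e=[12,32,-12] → .
    (0,3)@(1, 7): e=[4,0,28] → X  [on edge]
    (2,3)@(5, 7): e=[4,32,-4] → .
    (0,4)@(1, 9): e=[-4,16,20] → .
    (1,4)@(3, 9): e=[-4,32,4] → .
  covered (6 px):
    . . . X .
    . . X . .
    . X X . .
    X X . . .
    . . . . .
    . . . . .

Answer: 6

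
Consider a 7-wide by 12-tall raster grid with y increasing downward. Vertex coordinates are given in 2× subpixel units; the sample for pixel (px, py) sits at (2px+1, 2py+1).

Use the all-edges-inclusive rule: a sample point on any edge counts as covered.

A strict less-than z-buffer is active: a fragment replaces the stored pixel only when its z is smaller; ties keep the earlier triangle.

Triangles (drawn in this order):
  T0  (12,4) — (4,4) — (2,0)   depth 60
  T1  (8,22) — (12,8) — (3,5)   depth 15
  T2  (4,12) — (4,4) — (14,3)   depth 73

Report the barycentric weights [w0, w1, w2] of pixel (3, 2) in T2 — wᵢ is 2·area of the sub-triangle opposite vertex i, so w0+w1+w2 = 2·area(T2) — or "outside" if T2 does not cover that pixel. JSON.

T0:
  2·area = 32
  edge (12, 4)→(4, 4): d=(-8,0) inclusive
  edge (4, 4)→(2, 0): d=(-2,-4) inclusive
  edge (2, 0)→(12, 4): d=(10,4) inclusive
    (1,0)@(3, 1): e=[24,2,6] → █
    (2,0)@(5, 1): e=[24,10,-2] → ·
    (1,1)@(3, 3): e=[8,-2,26] → ·
    (2,1)@(5, 3): e=[8,6,18] → █
    (3,1)@(7, 3): e=[8,14,10] → █
    (4,1)@(9, 3): e=[8,22,2] → █
    (5,1)@(11, 3): e=[8,30,-6] → ·
    (2,2)@(5, 5): e=[-8,2,38] → ·
    (3,2)@(7, 5): e=[-8,10,30] → ·
    (4,2)@(9, 5): e=[-8,18,22] → ·
  covered (4 px):
    · █ · · · · ·
    · · █ █ █ · ·
    · · · · · · ·
    · · · · · · ·
    · · · · · · ·
    · · · · · · ·
    · · · · · · ·
    · · · · · · ·
    · · · · · · ·
    · · · · · · ·
    · · · · · · ·
    · · · · · · ·
T1:
  2·area = 138  (B↔C swapped to make it positive)
  edge (8, 22)→(3, 5): d=(-5,-17) inclusive
  edge (3, 5)→(12, 8): d=(9,3) inclusive
  edge (12, 8)→(8, 22): d=(-4,14) inclusive
    (1,2)@(3, 5): e=[0,0,138] → █  [on edge]
    (2,2)@(5, 5): e=[34,-6,110] → ·
    (1,3)@(3, 7): e=[-10,18,130] → ·
    (2,3)@(5, 7): e=[24,12,102] → █
    (3,3)@(7, 7): e=[58,6,74] → █
    (4,3)@(9, 7): e=[92,0,46] → █  [on edge]
    (5,3)@(11, 7): e=[126,-6,18] → ·
    (2,4)@(5, 9): e=[14,30,94] → █
    (5,4)@(11, 9): e=[116,12,10] → █
    (6,4)@(13, 9): e=[150,6,-18] → ·
    (2,5)@(5, 11): e=[4,48,86] → █
    (6,5)@(13, 11): e=[140,24,-26] → ·
  covered (18 px):
    · · · · · · ·
    · · · · · · ·
    · █ · · · · ·
    · · █ █ █ · ·
    · · █ █ █ █ ·
    · · █ █ █ █ ·
    · · · █ █ · ·
    · · · █ █ · ·
    · · · █ █ · ·
    · · · · · · ·
    · · · · · · ·
    · · · · · · ·
T2:
  2·area = 80
  edge (4, 12)→(4, 4): d=(0,-8) inclusive
  edge (4, 4)→(14, 3): d=(10,-1) inclusive
  edge (14, 3)→(4, 12): d=(-10,9) inclusive
    (2,2)@(5, 5): e=[8,11,61] → █
    (3,2)@(7, 5): e=[24,13,43] → █
    (4,2)@(9, 5): e=[40,15,25] → █
    (5,2)@(11, 5): e=[56,17,7] → █
    (6,2)@(13, 5): e=[72,19,-11] → ·
    (2,3)@(5, 7): e=[8,31,41] → █
    (5,3)@(11, 7): e=[56,37,-13] → ·
    (2,4)@(5, 9): e=[8,51,21] → █
    (4,4)@(9, 9): e=[40,55,-15] → ·
    (2,5)@(5, 11): e=[8,71,1] → █
    (3,5)@(7, 11): e=[24,73,-17] → ·
    (2,6)@(5, 13): e=[8,91,-19] → ·
  covered (10 px):
    · · · · · · ·
    · · · · · · ·
    · · █ █ █ █ ·
    · · █ █ █ · ·
    · · █ █ · · ·
    · · █ · · · ·
    · · · · · · ·
    · · · · · · ·
    · · · · · · ·
    · · · · · · ·
    · · · · · · ·
    · · · · · · ·

Final: [13,43,24]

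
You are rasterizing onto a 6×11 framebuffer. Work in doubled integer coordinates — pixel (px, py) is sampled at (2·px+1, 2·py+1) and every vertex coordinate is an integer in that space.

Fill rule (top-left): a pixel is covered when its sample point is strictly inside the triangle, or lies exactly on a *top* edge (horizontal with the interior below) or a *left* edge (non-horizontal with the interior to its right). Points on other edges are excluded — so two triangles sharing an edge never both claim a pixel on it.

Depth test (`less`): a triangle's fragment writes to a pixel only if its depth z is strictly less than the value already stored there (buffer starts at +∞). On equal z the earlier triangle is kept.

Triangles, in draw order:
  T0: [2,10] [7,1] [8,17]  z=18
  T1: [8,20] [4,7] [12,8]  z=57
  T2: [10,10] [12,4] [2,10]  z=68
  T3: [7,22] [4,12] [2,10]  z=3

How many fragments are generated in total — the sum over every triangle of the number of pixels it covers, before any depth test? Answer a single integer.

T0:
  2·area = 89
  edge (2, 10)→(7, 1): d=(5,-9) top-left  bias=+0
  edge (7, 1)→(8, 17): d=(1,16) right/bottom  bias=-1
  edge (8, 17)→(2, 10): d=(-6,-7) top-left  bias=+0
    (3,0)@(7, 1): e=[0,0,89] → .  [on edge]
    (3,1)@(7, 3): e=[10,2,77] → X
    (4,1)@(9, 3): e=[28,-30,91] → .
    (2,2)@(5, 5): e=[2,36,51] → X
    (4,2)@(9, 5): e=[38,-28,79] → .
    (2,3)@(5, 7): e=[12,38,39] → X
    (4,3)@(9, 7): e=[48,-26,67] → .
    (1,4)@(3, 9): e=[4,72,13] → X
    (4,4)@(9, 9): e=[58,-24,55] → .
    (1,5)@(3, 11): e=[14,74,1] → X
    (4,5)@(9, 11): e=[68,-22,43] → .
    (1,6)@(3, 13): e=[24,76,-11] → .
  covered (14 px):
    . . . . . .
    . . . X . .
    . . X X . .
    . . X X . .
    . X X X . .
    . X X X . .
    . . X X . .
    . . . X . .
    . . . . . .
    . . . . . .
    . . . . . .
T1:
  2·area = 100
  edge (8, 20)→(4, 7): d=(-4,-13) top-left  bias=+0
  edge (4, 7)→(12, 8): d=(8,1) right/bottom  bias=-1
  edge (12, 8)→(8, 20): d=(-4,12) right/bottom  bias=-1
    (2,4)@(5, 9): e=[5,15,80] → X
    (3,4)@(7, 9): e=[31,13,56] → X
    (4,4)@(9, 9): e=[57,11,32] → X
    (5,4)@(11, 9): e=[83,9,8] → X
    (2,5)@(5, 11): e=[-3,31,72] → .
    (3,5)@(7, 11): e=[23,29,48] → X
    (5,5)@(11, 11): e=[75,25,0] → .  [on edge]
    (3,6)@(7, 13): e=[15,45,40] → X
    (5,6)@(11, 13): e=[67,41,-8] → .
    (3,7)@(7, 15): e=[7,61,32] → X
    (5,7)@(11, 15): e=[59,57,-16] → .
    (3,8)@(7, 17): e=[-1,77,24] → .
    (4,8)@(9, 17): e=[25,75,0] → .  [on edge]
  covered (10 px):
    . . . . . .
    . . . . . .
    . . . . . .
    . . . . . .
    . . X X X X
    . . . X X .
    . . . X X .
    . . . X X .
    . . . . . .
    . . . . . .
    . . . . . .
T2:
  2·area = 48  (B↔C swapped to make it positive)
  edge (10, 10)→(2, 10): d=(-8,0) right/bottom  bias=-1
  edge (2, 10)→(12, 4): d=(10,-6) top-left  bias=+0
  edge (12, 4)→(10, 10): d=(-2,6) right/bottom  bias=-1
    (5,2)@(11, 5): e=[40,4,4] → X
    (3,3)@(7, 7): e=[24,0,24] → X  [on edge]
    (4,3)@(9, 7): e=[24,12,12] → X
    (5,3)@(11, 7): e=[24,24,0] → .  [on edge]
    (2,4)@(5, 9): e=[8,8,32] → X
    (5,4)@(11, 9): e=[8,44,-4] → .
    (2,5)@(5, 11): e=[-8,28,28] → .
    (3,5)@(7, 11): e=[-8,40,16] → .
    (4,5)@(9, 11): e=[-8,52,4] → .
    (4,6)@(9, 13): e=[-24,72,0] → .  [on edge]
    (3,9)@(7, 19): e=[-72,120,0] → .  [on edge]
  covered (6 px):
    . . . . . .
    . . . . . .
    . . . . . X
    . . . X X .
    . . X X X .
    . . . . . .
    . . . . . .
    . . . . . .
    . . . . . .
    . . . . . .
    . . . . . .
T3:
  2·area = 14  (B↔C swapped to make it positive)
  edge (7, 22)→(2, 10): d=(-5,-12) top-left  bias=+0
  edge (2, 10)→(4, 12): d=(2,2) right/bottom  bias=-1
  edge (4, 12)→(7, 22): d=(3,10) right/bottom  bias=-1
    (0,4)@(1, 9): e=[-7,0,21] → .  [on edge]
    (1,5)@(3, 11): e=[7,0,7] → .  [on edge]
    (2,6)@(5, 13): e=[21,0,-7] → .  [on edge]
    (3,7)@(7, 15): e=[35,0,-21] → .  [on edge]
    (2,8)@(5, 17): e=[1,8,5] → X
    (3,8)@(7, 17): e=[25,4,-15] → .
    (4,8)@(9, 17): e=[49,0,-35] → .  [on edge]
    (2,9)@(5, 19): e=[-9,12,11] → .
    (5,9)@(11, 19): e=[63,0,-49] → .  [on edge]
  covered (1 px):
    . . . . . .
    . . . . . .
    . . . . . .
    . . . . . .
    . . . . . .
    . . . . . .
    . . . . . .
    . . . . . .
    . . X . . .
    . . . . . .
    . . . . . .

Final: 31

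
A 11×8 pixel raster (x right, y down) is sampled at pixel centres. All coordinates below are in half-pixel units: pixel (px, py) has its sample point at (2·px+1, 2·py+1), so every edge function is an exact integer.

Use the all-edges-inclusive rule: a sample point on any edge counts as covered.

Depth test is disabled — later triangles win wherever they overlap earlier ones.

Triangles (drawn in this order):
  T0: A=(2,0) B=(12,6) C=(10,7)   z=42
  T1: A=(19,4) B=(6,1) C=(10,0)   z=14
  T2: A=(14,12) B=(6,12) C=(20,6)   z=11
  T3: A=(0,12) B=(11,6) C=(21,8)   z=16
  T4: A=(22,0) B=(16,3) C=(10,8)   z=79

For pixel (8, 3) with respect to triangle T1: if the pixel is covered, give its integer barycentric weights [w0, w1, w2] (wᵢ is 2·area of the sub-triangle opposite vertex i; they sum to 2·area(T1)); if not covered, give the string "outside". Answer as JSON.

T0:
  2·area = 22
  edge (2, 0)→(12, 6): d=(10,6) inclusive
  edge (12, 6)→(10, 7): d=(-2,1) inclusive
  edge (10, 7)→(2, 0): d=(-8,-7) inclusive
    (3,1)@(7, 3): e=[0,11,11] → █  [on edge]
    (4,1)@(9, 3): e=[-12,9,25] → ·
    (3,2)@(7, 5): e=[20,7,-5] → ·
    (4,2)@(9, 5): e=[8,5,9] → █
    (5,2)@(11, 5): e=[-4,3,23] → ·
    (4,3)@(9, 7): e=[28,1,-7] → ·
    (8,4)@(17, 9): e=[0,-11,33] → ·  [on edge]
  covered (2 px):
    · · · · · · · · · · ·
    · · · █ · · · · · · ·
    · · · · █ · · · · · ·
    · · · · · · · · · · ·
    · · · · · · · · · · ·
    · · · · · · · · · · ·
    · · · · · · · · · · ·
    · · · · · · · · · · ·
T1:
  2·area = 25
  edge (19, 4)→(6, 1): d=(-13,-3) inclusive
  edge (6, 1)→(10, 0): d=(4,-1) inclusive
  edge (10, 0)→(19, 4): d=(9,4) inclusive
    (3,0)@(7, 1): e=[3,1,21] → █
    (4,0)@(9, 1): e=[9,3,13] → █
    (5,0)@(11, 1): e=[15,5,5] → █
    (6,0)@(13, 1): e=[21,7,-3] → ·
    (3,1)@(7, 3): e=[-23,9,39] → ·
    (4,1)@(9, 3): e=[-17,11,31] → ·
    (5,1)@(11, 3): e=[-11,13,23] → ·
    (7,1)@(15, 3): e=[1,17,7] → █
    (8,1)@(17, 3): e=[7,19,-1] → ·
    (7,2)@(15, 5): e=[-25,25,25] → ·
  covered (4 px):
    · · · █ █ █ · · · · ·
    · · · · · · · █ · · ·
    · · · · · · · · · · ·
    · · · · · · · · · · ·
    · · · · · · · · · · ·
    · · · · · · · · · · ·
    · · · · · · · · · · ·
    · · · · · · · · · · ·
T2:
  2·area = 48
  edge (14, 12)→(6, 12): d=(-8,0) inclusive
  edge (6, 12)→(20, 6): d=(14,-6) inclusive
  edge (20, 6)→(14, 12): d=(-6,6) inclusive
    (10,2)@(21, 5): e=[56,-8,0] → ·  [on edge]
    (9,3)@(19, 7): e=[40,8,0] → █  [on edge]
    (10,3)@(21, 7): e=[40,20,-12] → ·
    (6,4)@(13, 9): e=[24,0,24] → █  [on edge]
    (7,4)@(15, 9): e=[24,12,12] → █
    (8,4)@(17, 9): e=[24,24,0] → █  [on edge]
    (9,4)@(19, 9): e=[24,36,-12] → ·
    (4,5)@(9, 11): e=[8,4,36] → █
    (5,5)@(11, 11): e=[8,16,24] → █
    (7,5)@(15, 11): e=[8,40,0] → █  [on edge]
    (8,5)@(17, 11): e=[8,52,-12] → ·
    (4,6)@(9, 13): e=[-8,32,24] → ·
    (6,6)@(13, 13): e=[-8,56,0] → ·  [on edge]
    (5,7)@(11, 15): e=[-24,72,0] → ·  [on edge]
  covered (8 px):
    · · · · · · · · · · ·
    · · · · · · · · · · ·
    · · · · · · · · · · ·
    · · · · · · · · · █ ·
    · · · · · · █ █ █ · ·
    · · · · █ █ █ █ · · ·
    · · · · · · · · · · ·
    · · · · · · · · · · ·
T3:
  2·area = 82
  edge (0, 12)→(11, 6): d=(11,-6) inclusive
  edge (11, 6)→(21, 8): d=(10,2) inclusive
  edge (21, 8)→(0, 12): d=(-21,4) inclusive
    (5,3)@(11, 7): e=[11,10,61] → █
    (6,3)@(13, 7): e=[23,6,53] → █
    (7,3)@(15, 7): e=[35,2,45] → █
    (8,3)@(17, 7): e=[47,-2,37] → ·
    (3,4)@(7, 9): e=[9,38,35] → █
    (4,4)@(9, 9): e=[21,34,27] → █
    (8,4)@(17, 9): e=[69,18,-5] → ·
    (1,5)@(3, 11): e=[7,66,9] → █
    (2,5)@(5, 11): e=[19,62,1] → █
    (3,5)@(7, 11): e=[31,58,-7] → ·
    (4,5)@(9, 11): e=[43,54,-15] → ·
    (5,5)@(11, 11): e=[55,50,-23] → ·
  covered (10 px):
    · · · · · · · · · · ·
    · · · · · · · · · · ·
    · · · · · · · · · · ·
    · · · · · █ █ █ · · ·
    · · · █ █ █ █ █ · · ·
    · █ █ · · · · · · · ·
    · · · · · · · · · · ·
    · · · · · · · · · · ·
T4:
  2·area = 12  (B↔C swapped to make it positive)
  edge (22, 0)→(10, 8): d=(-12,8) inclusive
  edge (10, 8)→(16, 3): d=(6,-5) inclusive
  edge (16, 3)→(22, 0): d=(6,-3) inclusive
    (8,1)@(17, 3): e=[4,5,3] → █
    (9,1)@(19, 3): e=[-12,15,9] → ·
    (8,2)@(17, 5): e=[-20,17,15] → ·
  covered (1 px):
    · · · · · · · · · · ·
    · · · · · · · · █ · ·
    · · · · · · · · · · ·
    · · · · · · · · · · ·
    · · · · · · · · · · ·
    · · · · · · · · · · ·
    · · · · · · · · · · ·
    · · · · · · · · · · ·

Result: "outside"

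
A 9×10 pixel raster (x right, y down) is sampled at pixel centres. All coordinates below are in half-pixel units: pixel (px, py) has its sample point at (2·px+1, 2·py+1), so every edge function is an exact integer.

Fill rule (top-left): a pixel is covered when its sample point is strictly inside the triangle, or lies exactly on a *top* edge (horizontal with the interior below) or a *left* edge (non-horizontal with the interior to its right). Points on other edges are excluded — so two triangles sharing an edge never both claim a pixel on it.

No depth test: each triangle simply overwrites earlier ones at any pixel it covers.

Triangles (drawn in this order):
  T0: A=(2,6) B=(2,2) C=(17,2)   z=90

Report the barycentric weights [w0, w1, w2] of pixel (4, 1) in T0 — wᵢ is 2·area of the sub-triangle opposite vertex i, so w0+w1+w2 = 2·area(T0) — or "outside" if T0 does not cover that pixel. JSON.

T0:
  2·area = 60
  edge (2, 6)→(2, 2): d=(0,-4) top-left  bias=+0
  edge (2, 2)→(17, 2): d=(15,0) top-left  bias=+0
  edge (17, 2)→(2, 6): d=(-15,4) right/bottom  bias=-1
    (1,1)@(3, 3): e=[4,15,41] → █
    (2,1)@(5, 3): e=[12,15,33] → █
    (3,1)@(7, 3): e=[20,15,25] → █
    (4,1)@(9, 3): e=[28,15,17] → █
    (5,1)@(11, 3): e=[36,15,9] → █
    (6,1)@(13, 3): e=[44,15,1] → █
    (7,1)@(15, 3): e=[52,15,-7] → ·
    (1,2)@(3, 5): e=[4,45,11] → █
    (3,2)@(7, 5): e=[20,45,-5] → ·
    (4,2)@(9, 5): e=[28,45,-13] → ·
    (5,2)@(11, 5): e=[36,45,-21] → ·
    (6,2)@(13, 5): e=[44,45,-29] → ·
  covered (8 px):
    · · · · · · · · ·
    · █ █ █ █ █ █ · ·
    · █ █ · · · · · ·
    · · · · · · · · ·
    · · · · · · · · ·
    · · · · · · · · ·
    · · · · · · · · ·
    · · · · · · · · ·
    · · · · · · · · ·
    · · · · · · · · ·

Result: [15,17,28]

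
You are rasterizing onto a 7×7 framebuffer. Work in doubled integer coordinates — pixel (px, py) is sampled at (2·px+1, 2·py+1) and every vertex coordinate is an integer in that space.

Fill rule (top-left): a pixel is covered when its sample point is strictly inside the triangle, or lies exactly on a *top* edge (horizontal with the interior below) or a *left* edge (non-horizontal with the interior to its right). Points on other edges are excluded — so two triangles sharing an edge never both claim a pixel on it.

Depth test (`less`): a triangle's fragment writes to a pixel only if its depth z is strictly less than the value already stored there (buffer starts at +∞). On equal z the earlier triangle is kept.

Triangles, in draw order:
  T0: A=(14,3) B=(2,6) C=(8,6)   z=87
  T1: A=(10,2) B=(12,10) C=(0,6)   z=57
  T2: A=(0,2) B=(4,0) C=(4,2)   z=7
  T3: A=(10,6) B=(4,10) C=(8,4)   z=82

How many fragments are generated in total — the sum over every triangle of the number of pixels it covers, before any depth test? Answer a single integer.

T0:
  2·area = 18  (B↔C swapped to make it positive)
  edge (14, 3)→(8, 6): d=(-6,3) right/bottom  bias=-1
  edge (8, 6)→(2, 6): d=(-6,0) right/bottom  bias=-1
  edge (2, 6)→(14, 3): d=(12,-3) top-left  bias=+0
    (3,2)@(7, 5): e=[9,6,3] → X
    (4,2)@(9, 5): e=[3,6,9] → X
    (5,2)@(11, 5): e=[-3,6,15] → .
    (3,3)@(7, 7): e=[-3,-6,27] → .
    (4,3)@(9, 7): e=[-9,-6,33] → .
  covered (2 px):
    . . . . . . .
    . . . . . . .
    . . . X X . .
    . . . . . . .
    . . . . . . .
    . . . . . . .
    . . . . . . .
T1:
  2·area = 88
  edge (10, 2)→(12, 10): d=(2,8) right/bottom  bias=-1
  edge (12, 10)→(0, 6): d=(-12,-4) top-left  bias=+0
  edge (0, 6)→(10, 2): d=(10,-4) top-left  bias=+0
    (4,1)@(9, 3): e=[10,72,6] → X
    (5,1)@(11, 3): e=[-6,80,14] → .
    (1,2)@(3, 5): e=[62,24,2] → X
    (2,2)@(5, 5): e=[46,32,10] → X
    (3,2)@(7, 5): e=[30,40,18] → X
    (5,2)@(11, 5): e=[-2,56,34] → .
    (1,3)@(3, 7): e=[66,0,22] → X  [on edge]
    (5,3)@(11, 7): e=[2,32,54] → X
    (6,3)@(13, 7): e=[-14,40,62] → .
    (1,4)@(3, 9): e=[70,-24,42] → .
    (2,4)@(5, 9): e=[54,-16,50] → .
    (3,4)@(7, 9): e=[38,-8,58] → .
    (4,4)@(9, 9): e=[22,0,66] → X  [on edge]
  covered (12 px):
    . . . . . . .
    . . . . X . .
    . X X X X . .
    . X X X X X .
    . . . . X X .
    . . . . . . .
    . . . . . . .
T2:
  2·area = 8
  edge (0, 2)→(4, 0): d=(4,-2) top-left  bias=+0
  edge (4, 0)→(4, 2): d=(0,2) right/bottom  bias=-1
  edge (4, 2)→(0, 2): d=(-4,0) right/bottom  bias=-1
    (1,0)@(3, 1): e=[2,2,4] → X
    (2,0)@(5, 1): e=[6,-2,4] → .
    (1,1)@(3, 3): e=[10,2,-4] → .
  covered (1 px):
    . X . . . . .
    . . . . . . .
    . . . . . . .
    . . . . . . .
    . . . . . . .
    . . . . . . .
    . . . . . . .
T3:
  2·area = 20
  edge (10, 6)→(4, 10): d=(-6,4) right/bottom  bias=-1
  edge (4, 10)→(8, 4): d=(4,-6) top-left  bias=+0
  edge (8, 4)→(10, 6): d=(2,2) right/bottom  bias=-1
    (2,0)@(5, 1): e=[50,-30,0] → .  [on edge]
    (3,1)@(7, 3): e=[30,-10,0] → .  [on edge]
    (4,2)@(9, 5): e=[10,10,0] → .  [on edge]
    (3,3)@(7, 7): e=[6,6,8] → X
    (4,3)@(9, 7): e=[-2,18,4] → .
    (5,3)@(11, 7): e=[-10,30,0] → .  [on edge]
    (2,4)@(5, 9): e=[2,2,16] → X
    (3,4)@(7, 9): e=[-6,14,12] → .
    (6,4)@(13, 9): e=[-30,50,0] → .  [on edge]
    (2,5)@(5, 11): e=[-10,10,20] → .
  covered (2 px):
    . . . . . . .
    . . . . . . .
    . . . . . . .
    . . . X . . .
    . . X . . . .
    . . . . . . .
    . . . . . . .

Final: 17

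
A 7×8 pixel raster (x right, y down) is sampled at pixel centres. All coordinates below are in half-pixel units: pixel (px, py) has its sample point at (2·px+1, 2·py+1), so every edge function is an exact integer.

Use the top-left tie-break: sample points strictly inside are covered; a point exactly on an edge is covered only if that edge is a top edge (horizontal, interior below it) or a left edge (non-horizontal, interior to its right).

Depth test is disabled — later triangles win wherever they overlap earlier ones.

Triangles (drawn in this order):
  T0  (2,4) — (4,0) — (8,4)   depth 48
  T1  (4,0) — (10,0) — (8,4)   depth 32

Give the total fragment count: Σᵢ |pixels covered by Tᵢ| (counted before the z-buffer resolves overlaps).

T0:
  2·area = 24
  edge (2, 4)→(4, 0): d=(2,-4) top-left  bias=+0
  edge (4, 0)→(8, 4): d=(4,4) right/bottom  bias=-1
  edge (8, 4)→(2, 4): d=(-6,0) right/bottom  bias=-1
    (2,0)@(5, 1): e=[6,0,18] → .  [on edge]
    (1,1)@(3, 3): e=[2,16,6] → X
    (2,1)@(5, 3): e=[10,8,6] → X
    (3,1)@(7, 3): e=[18,0,6] → .  [on edge]
    (1,2)@(3, 5): e=[6,24,-6] → .
    (2,2)@(5, 5): e=[14,16,-6] → .
    (4,2)@(9, 5): e=[30,0,-6] → .  [on edge]
    (5,3)@(11, 7): e=[42,0,-18] → .  [on edge]
    (6,4)@(13, 9): e=[54,0,-30] → .  [on edge]
  covered (2 px):
    . . . . . . .
    . X X . . . .
    . . . . . . .
    . . . . . . .
    . . . . . . .
    . . . . . . .
    . . . . . . .
    . . . . . . .
T1:
  2·area = 24
  edge (4, 0)→(10, 0): d=(6,0) top-left  bias=+0
  edge (10, 0)→(8, 4): d=(-2,4) right/bottom  bias=-1
  edge (8, 4)→(4, 0): d=(-4,-4) top-left  bias=+0
    (2,0)@(5, 1): e=[6,18,0] → X  [on edge]
    (3,0)@(7, 1): e=[6,10,8] → X
    (4,0)@(9, 1): e=[6,2,16] → X
    (5,0)@(11, 1): e=[6,-6,24] → .
    (2,1)@(5, 3): e=[18,14,-8] → .
    (3,1)@(7, 3): e=[18,6,0] → X  [on edge]
    (4,1)@(9, 3): e=[18,-2,8] → .
    (3,2)@(7, 5): e=[30,2,-8] → .
    (4,2)@(9, 5): e=[30,-6,0] → .  [on edge]
    (5,3)@(11, 7): e=[42,-18,0] → .  [on edge]
    (6,4)@(13, 9): e=[54,-30,0] → .  [on edge]
  covered (4 px):
    . . X X X . .
    . . . X . . .
    . . . . . . .
    . . . . . . .
    . . . . . . .
    . . . . . . .
    . . . . . . .
    . . . . . . .

Final: 6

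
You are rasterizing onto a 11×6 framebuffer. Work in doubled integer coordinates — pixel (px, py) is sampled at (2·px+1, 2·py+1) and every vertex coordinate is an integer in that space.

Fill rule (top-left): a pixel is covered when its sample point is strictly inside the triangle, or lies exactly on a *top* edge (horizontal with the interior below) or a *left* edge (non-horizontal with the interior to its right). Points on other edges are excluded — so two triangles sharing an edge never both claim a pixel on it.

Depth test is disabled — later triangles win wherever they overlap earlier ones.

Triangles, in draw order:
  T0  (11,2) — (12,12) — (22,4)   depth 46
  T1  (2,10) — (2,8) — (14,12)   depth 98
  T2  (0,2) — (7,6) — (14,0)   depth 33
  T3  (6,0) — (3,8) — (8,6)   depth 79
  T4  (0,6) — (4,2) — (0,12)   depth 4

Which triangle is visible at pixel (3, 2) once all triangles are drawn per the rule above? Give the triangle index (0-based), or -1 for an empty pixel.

T0:
  2·area = 108  (B↔C swapped to make it positive)
  edge (11, 2)→(22, 4): d=(11,2) right/bottom  bias=-1
  edge (22, 4)→(12, 12): d=(-10,8) right/bottom  bias=-1
  edge (12, 12)→(11, 2): d=(-1,-10) top-left  bias=+0
    (6,1)@(13, 3): e=[7,82,19] → █
    (7,1)@(15, 3): e=[3,66,39] → █
    (8,1)@(17, 3): e=[-1,50,59] → ·
    (6,2)@(13, 5): e=[29,62,17] → █
    (8,2)@(17, 5): e=[21,30,57] → █
    (9,2)@(19, 5): e=[17,14,77] → █
    (10,2)@(21, 5): e=[13,-2,97] → ·
    (6,3)@(13, 7): e=[51,42,15] → █
    (9,3)@(19, 7): e=[39,-6,75] → ·
    (6,4)@(13, 9): e=[73,22,13] → █
    (8,4)@(17, 9): e=[65,-10,53] → ·
    (6,5)@(13, 11): e=[95,2,11] → █
  covered (12 px):
    · · · · · · · · · · ·
    · · · · · · █ █ · · ·
    · · · · · · █ █ █ █ ·
    · · · · · · █ █ █ · ·
    · · · · · · █ █ · · ·
    · · · · · · █ · · · ·
T1:
  2·area = 24
  edge (2, 10)→(2, 8): d=(0,-2) top-left  bias=+0
  edge (2, 8)→(14, 12): d=(12,4) right/bottom  bias=-1
  edge (14, 12)→(2, 10): d=(-12,-2) top-left  bias=+0
    (1,4)@(3, 9): e=[2,8,14] → █
    (2,4)@(5, 9): e=[6,0,18] → ·  [on edge]
    (1,5)@(3, 11): e=[2,32,-10] → ·
    (4,5)@(9, 11): e=[14,8,2] → █
    (5,5)@(11, 11): e=[18,0,6] → ·  [on edge]
  covered (2 px):
    · · · · · · · · · · ·
    · · · · · · · · · · ·
    · · · · · · · · · · ·
    · · · · · · · · · · ·
    · █ · · · · · · · · ·
    · · · · █ · · · · · ·
T2:
  2·area = 70  (B↔C swapped to make it positive)
  edge (0, 2)→(14, 0): d=(14,-2) top-left  bias=+0
  edge (14, 0)→(7, 6): d=(-7,6) right/bottom  bias=-1
  edge (7, 6)→(0, 2): d=(-7,-4) top-left  bias=+0
    (3,0)@(7, 1): e=[0,35,35] → █  [on edge]
    (4,0)@(9, 1): e=[4,23,43] → █
    (5,0)@(11, 1): e=[8,11,51] → █
    (6,0)@(13, 1): e=[12,-1,59] → ·
    (1,1)@(3, 3): e=[20,45,5] → █
    (2,1)@(5, 3): e=[24,33,13] → █
    (5,1)@(11, 3): e=[36,-3,37] → ·
    (1,2)@(3, 5): e=[48,31,-9] → ·
    (2,2)@(5, 5): e=[52,19,-1] → ·
    (3,2)@(7, 5): e=[56,7,7] → █
    (4,2)@(9, 5): e=[60,-5,15] → ·
    (3,3)@(7, 7): e=[84,-7,-7] → ·
  covered (8 px):
    · · · █ █ █ · · · · ·
    · █ █ █ █ · · · · · ·
    · · · █ · · · · · · ·
    · · · · · · · · · · ·
    · · · · · · · · · · ·
    · · · · · · · · · · ·
T3:
  2·area = 34  (B↔C swapped to make it positive)
  edge (6, 0)→(8, 6): d=(2,6) right/bottom  bias=-1
  edge (8, 6)→(3, 8): d=(-5,2) right/bottom  bias=-1
  edge (3, 8)→(6, 0): d=(3,-8) top-left  bias=+0
    (2,1)@(5, 3): e=[12,21,1] → █
    (3,1)@(7, 3): e=[0,17,17] → ·  [on edge]
    (2,2)@(5, 5): e=[16,11,7] → █
    (3,2)@(7, 5): e=[4,7,23] → █
    (4,2)@(9, 5): e=[-8,3,39] → ·
    (2,3)@(5, 7): e=[20,1,13] → █
    (3,3)@(7, 7): e=[8,-3,29] → ·
    (2,4)@(5, 9): e=[24,-9,19] → ·
    (4,4)@(9, 9): e=[0,-17,51] → ·  [on edge]
  covered (4 px):
    · · · · · · · · · · ·
    · · █ · · · · · · · ·
    · · █ █ · · · · · · ·
    · · █ · · · · · · · ·
    · · · · · · · · · · ·
    · · · · · · · · · · ·
T4:
  2·area = 24
  edge (0, 6)→(4, 2): d=(4,-4) top-left  bias=+0
  edge (4, 2)→(0, 12): d=(-4,10) right/bottom  bias=-1
  edge (0, 12)→(0, 6): d=(0,-6) top-left  bias=+0
    (2,0)@(5, 1): e=[0,-6,30] → ·  [on edge]
    (1,1)@(3, 3): e=[0,6,18] → █  [on edge]
    (2,1)@(5, 3): e=[8,-14,30] → ·
    (0,2)@(1, 5): e=[0,18,6] → █  [on edge]
    (1,2)@(3, 5): e=[8,-2,18] → ·
    (0,3)@(1, 7): e=[8,10,6] → █
    (1,3)@(3, 7): e=[16,-10,18] → ·
    (0,4)@(1, 9): e=[16,2,6] → █
    (1,4)@(3, 9): e=[24,-18,18] → ·
    (0,5)@(1, 11): e=[24,-6,6] → ·
  covered (4 px):
    · · · · · · · · · · ·
    · █ · · · · · · · · ·
    █ · · · · · · · · · ·
    █ · · · · · · · · · ·
    █ · · · · · · · · · ·
    · · · · · · · · · · ·

Z-buffer (winner per pixel, '.' = empty):
  . . . 2 2 2 . . . . .
  . 4 3 2 2 . 0 0 . . .
  4 . 3 3 . . 0 0 0 0 .
  4 . 3 . . . 0 0 0 . .
  4 1 . . . . 0 0 . . .
  . . . . 1 . 0 . . . .

Result: 3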